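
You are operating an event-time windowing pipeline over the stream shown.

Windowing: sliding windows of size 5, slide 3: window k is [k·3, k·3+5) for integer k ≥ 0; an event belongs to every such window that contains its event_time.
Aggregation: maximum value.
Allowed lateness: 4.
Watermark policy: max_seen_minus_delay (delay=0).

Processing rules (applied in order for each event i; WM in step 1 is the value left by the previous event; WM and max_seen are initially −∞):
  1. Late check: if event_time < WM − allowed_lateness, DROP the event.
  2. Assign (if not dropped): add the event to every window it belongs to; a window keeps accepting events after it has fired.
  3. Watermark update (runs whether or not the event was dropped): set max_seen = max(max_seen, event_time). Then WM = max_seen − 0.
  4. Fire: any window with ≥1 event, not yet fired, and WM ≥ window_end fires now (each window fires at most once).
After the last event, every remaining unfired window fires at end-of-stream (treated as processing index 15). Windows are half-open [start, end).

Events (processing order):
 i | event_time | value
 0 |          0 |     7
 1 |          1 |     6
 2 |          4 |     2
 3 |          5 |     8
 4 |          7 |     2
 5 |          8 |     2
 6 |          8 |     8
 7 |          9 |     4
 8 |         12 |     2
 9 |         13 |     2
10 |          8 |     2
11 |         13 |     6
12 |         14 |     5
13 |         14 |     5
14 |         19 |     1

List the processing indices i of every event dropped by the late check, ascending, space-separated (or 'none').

10

i=0 t=0 v=7: → [0,5); WM=0
i=1 t=1 v=6: → [0,5); WM=1
i=2 t=4 v=2: → [3,8),[0,5); WM=4
i=3 t=5 v=8: → [3,8); WM=5; [0,5) fires=7
i=4 t=7 v=2: → [6,11),[3,8); WM=7
i=5 t=8 v=2: → [6,11); WM=8; [3,8) fires=8
i=6 t=8 v=8: → [6,11); WM=8
i=7 t=9 v=4: → [9,14),[6,11); WM=9
i=8 t=12 v=2: → [12,17),[9,14); WM=12; [6,11) fires=8
i=9 t=13 v=2: → [12,17),[9,14); WM=13
i=10 t=8 v=2: DROP (t<13-4); WM=13
i=11 t=13 v=6: → [12,17),[9,14); WM=13
i=12 t=14 v=5: → [12,17); WM=14; [9,14) fires=6
i=13 t=14 v=5: → [12,17); WM=14
i=14 t=19 v=1: → [18,23),[15,20); WM=19; [12,17) fires=6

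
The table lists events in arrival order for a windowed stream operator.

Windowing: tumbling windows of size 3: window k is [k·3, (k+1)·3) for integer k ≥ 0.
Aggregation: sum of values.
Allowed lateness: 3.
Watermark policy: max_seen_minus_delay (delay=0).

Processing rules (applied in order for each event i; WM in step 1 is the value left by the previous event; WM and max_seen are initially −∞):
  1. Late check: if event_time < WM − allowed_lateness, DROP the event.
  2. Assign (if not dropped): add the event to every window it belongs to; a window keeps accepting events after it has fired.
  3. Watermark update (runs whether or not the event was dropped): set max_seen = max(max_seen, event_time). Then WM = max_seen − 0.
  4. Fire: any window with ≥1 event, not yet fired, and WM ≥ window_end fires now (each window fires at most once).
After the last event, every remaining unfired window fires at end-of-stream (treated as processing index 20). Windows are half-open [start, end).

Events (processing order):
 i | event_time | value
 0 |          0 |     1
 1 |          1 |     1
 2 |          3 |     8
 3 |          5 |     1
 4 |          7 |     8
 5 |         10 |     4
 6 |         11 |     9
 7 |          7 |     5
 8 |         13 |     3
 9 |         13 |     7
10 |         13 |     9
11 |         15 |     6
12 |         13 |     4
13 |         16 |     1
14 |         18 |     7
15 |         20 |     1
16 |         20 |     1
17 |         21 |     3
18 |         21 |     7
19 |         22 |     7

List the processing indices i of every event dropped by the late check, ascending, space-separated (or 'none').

i=0 t=0 v=1: → [0,3); WM=0
i=1 t=1 v=1: → [0,3); WM=1
i=2 t=3 v=8: → [3,6); WM=3; [0,3) fires=2
i=3 t=5 v=1: → [3,6); WM=5
i=4 t=7 v=8: → [6,9); WM=7; [3,6) fires=9
i=5 t=10 v=4: → [9,12); WM=10; [6,9) fires=8
i=6 t=11 v=9: → [9,12); WM=11
i=7 t=7 v=5: DROP (t<11-3); WM=11
i=8 t=13 v=3: → [12,15); WM=13; [9,12) fires=13
i=9 t=13 v=7: → [12,15); WM=13
i=10 t=13 v=9: → [12,15); WM=13
i=11 t=15 v=6: → [15,18); WM=15; [12,15) fires=19
i=12 t=13 v=4: → [12,15); WM=15
i=13 t=16 v=1: → [15,18); WM=16
i=14 t=18 v=7: → [18,21); WM=18; [15,18) fires=7
i=15 t=20 v=1: → [18,21); WM=20
i=16 t=20 v=1: → [18,21); WM=20
i=17 t=21 v=3: → [21,24); WM=21; [18,21) fires=9
i=18 t=21 v=7: → [21,24); WM=21
i=19 t=22 v=7: → [21,24); WM=22

7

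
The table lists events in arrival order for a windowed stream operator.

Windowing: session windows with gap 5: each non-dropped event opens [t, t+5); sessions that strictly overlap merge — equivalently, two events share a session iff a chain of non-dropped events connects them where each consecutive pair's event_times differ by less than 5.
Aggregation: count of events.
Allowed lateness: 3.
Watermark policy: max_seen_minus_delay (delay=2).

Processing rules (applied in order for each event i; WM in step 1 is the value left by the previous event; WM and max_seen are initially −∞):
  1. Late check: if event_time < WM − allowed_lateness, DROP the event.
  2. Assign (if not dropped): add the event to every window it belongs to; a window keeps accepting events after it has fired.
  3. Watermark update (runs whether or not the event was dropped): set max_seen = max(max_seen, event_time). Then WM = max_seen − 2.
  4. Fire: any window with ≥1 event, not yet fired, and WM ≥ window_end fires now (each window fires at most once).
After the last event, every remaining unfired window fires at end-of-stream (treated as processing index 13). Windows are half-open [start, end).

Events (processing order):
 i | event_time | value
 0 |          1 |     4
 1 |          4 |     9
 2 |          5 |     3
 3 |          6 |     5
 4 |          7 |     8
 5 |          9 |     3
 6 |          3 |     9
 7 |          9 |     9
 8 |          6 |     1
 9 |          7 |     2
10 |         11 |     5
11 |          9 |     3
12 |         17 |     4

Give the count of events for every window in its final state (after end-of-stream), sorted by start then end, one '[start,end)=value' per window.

i=0 t=1 v=4: → [1,6); WM=-1
i=1 t=4 v=9: → [1,9); WM=2
i=2 t=5 v=3: → [1,10); WM=3
i=3 t=6 v=5: → [1,11); WM=4
i=4 t=7 v=8: → [1,12); WM=5
i=5 t=9 v=3: → [1,14); WM=7
i=6 t=3 v=9: DROP (t<7-3); WM=7
i=7 t=9 v=9: → [1,14); WM=7
i=8 t=6 v=1: → [1,14); WM=7
i=9 t=7 v=2: → [1,14); WM=7
i=10 t=11 v=5: → [1,16); WM=9
i=11 t=9 v=3: → [1,16); WM=9
i=12 t=17 v=4: → [17,22); WM=15

[1,16)=11 [17,22)=1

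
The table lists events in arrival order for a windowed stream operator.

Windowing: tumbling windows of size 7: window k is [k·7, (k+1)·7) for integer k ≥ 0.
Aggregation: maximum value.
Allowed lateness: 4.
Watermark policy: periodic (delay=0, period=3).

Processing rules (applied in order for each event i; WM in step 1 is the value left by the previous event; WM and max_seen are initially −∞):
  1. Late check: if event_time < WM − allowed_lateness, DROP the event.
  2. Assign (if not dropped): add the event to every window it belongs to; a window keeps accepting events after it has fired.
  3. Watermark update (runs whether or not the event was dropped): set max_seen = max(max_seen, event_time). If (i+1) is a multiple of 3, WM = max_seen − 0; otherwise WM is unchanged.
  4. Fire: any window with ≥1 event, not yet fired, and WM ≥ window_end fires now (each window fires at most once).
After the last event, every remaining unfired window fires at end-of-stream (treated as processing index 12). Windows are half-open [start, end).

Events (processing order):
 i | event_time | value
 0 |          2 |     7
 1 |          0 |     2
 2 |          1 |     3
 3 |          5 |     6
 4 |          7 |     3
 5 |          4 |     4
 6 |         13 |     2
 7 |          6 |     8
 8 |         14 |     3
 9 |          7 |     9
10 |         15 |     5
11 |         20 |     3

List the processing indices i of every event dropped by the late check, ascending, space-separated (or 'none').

i=0 t=2 v=7: → [0,7); WM=−∞
i=1 t=0 v=2: → [0,7); WM=−∞
i=2 t=1 v=3: → [0,7); WM=2
i=3 t=5 v=6: → [0,7); WM=2
i=4 t=7 v=3: → [7,14); WM=2
i=5 t=4 v=4: → [0,7); WM=7; [0,7) fires=7
i=6 t=13 v=2: → [7,14); WM=7
i=7 t=6 v=8: → [0,7); WM=7
i=8 t=14 v=3: → [14,21); WM=14; [7,14) fires=3
i=9 t=7 v=9: DROP (t<14-4); WM=14
i=10 t=15 v=5: → [14,21); WM=14
i=11 t=20 v=3: → [14,21); WM=20

9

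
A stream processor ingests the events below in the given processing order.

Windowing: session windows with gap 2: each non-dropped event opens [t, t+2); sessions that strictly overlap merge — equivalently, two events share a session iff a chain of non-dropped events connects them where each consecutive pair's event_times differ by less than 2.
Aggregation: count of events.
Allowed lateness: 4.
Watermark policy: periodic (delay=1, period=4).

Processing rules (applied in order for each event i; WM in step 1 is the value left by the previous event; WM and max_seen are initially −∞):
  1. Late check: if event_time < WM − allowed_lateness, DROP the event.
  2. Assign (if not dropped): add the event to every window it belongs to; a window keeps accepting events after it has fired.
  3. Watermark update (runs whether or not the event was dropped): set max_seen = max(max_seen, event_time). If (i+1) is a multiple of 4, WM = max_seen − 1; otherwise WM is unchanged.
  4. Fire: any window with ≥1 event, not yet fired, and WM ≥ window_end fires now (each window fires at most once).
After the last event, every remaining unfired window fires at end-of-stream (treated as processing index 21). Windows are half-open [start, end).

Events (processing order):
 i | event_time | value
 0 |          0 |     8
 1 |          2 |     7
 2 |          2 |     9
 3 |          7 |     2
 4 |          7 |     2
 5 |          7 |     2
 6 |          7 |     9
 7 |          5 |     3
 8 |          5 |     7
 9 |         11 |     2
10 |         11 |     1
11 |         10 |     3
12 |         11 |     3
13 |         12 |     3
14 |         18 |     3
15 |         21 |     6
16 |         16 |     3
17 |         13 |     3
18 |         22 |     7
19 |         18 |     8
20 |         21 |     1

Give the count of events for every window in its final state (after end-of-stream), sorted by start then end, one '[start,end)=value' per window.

[0,2)=1 [2,4)=2 [5,7)=2 [7,9)=4 [10,14)=5 [16,18)=1 [18,20)=2 [21,24)=3

i=0 t=0 v=8: → [0,2); WM=−∞
i=1 t=2 v=7: → [2,4); WM=−∞
i=2 t=2 v=9: → [2,4); WM=−∞
i=3 t=7 v=2: → [7,9); WM=6
i=4 t=7 v=2: → [7,9); WM=6
i=5 t=7 v=2: → [7,9); WM=6
i=6 t=7 v=9: → [7,9); WM=6
i=7 t=5 v=3: → [5,7); WM=6
i=8 t=5 v=7: → [5,7); WM=6
i=9 t=11 v=2: → [11,13); WM=6
i=10 t=11 v=1: → [11,13); WM=6
i=11 t=10 v=3: → [10,13); WM=10
i=12 t=11 v=3: → [10,13); WM=10
i=13 t=12 v=3: → [10,14); WM=10
i=14 t=18 v=3: → [18,20); WM=10
i=15 t=21 v=6: → [21,23); WM=20
i=16 t=16 v=3: → [16,18); WM=20
i=17 t=13 v=3: DROP (t<20-4); WM=20
i=18 t=22 v=7: → [21,24); WM=20
i=19 t=18 v=8: → [18,20); WM=21
i=20 t=21 v=1: → [21,24); WM=21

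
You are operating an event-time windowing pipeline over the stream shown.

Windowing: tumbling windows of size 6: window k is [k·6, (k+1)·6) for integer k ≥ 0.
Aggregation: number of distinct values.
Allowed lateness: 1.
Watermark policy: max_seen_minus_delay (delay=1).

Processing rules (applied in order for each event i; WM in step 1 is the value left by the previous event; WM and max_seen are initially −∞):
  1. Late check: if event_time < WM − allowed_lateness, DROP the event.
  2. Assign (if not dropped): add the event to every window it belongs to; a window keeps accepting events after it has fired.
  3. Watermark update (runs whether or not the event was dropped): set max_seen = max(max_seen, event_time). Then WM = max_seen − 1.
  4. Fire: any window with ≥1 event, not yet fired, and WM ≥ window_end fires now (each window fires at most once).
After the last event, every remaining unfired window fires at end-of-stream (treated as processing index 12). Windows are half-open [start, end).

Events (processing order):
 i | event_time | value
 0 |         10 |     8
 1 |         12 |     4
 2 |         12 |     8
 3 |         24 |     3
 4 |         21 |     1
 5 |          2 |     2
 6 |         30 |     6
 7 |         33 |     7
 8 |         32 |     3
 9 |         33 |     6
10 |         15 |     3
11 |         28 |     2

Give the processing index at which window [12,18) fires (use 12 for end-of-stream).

3

i=0 t=10 v=8: → [6,12); WM=9
i=1 t=12 v=4: → [12,18); WM=11
i=2 t=12 v=8: → [12,18); WM=11
i=3 t=24 v=3: → [24,30); WM=23; [6,12) fires=1 [12,18) fires=2
i=4 t=21 v=1: DROP (t<23-1); WM=23
i=5 t=2 v=2: DROP (t<23-1); WM=23
i=6 t=30 v=6: → [30,36); WM=29
i=7 t=33 v=7: → [30,36); WM=32; [24,30) fires=1
i=8 t=32 v=3: → [30,36); WM=32
i=9 t=33 v=6: → [30,36); WM=32
i=10 t=15 v=3: DROP (t<32-1); WM=32
i=11 t=28 v=2: DROP (t<32-1); WM=32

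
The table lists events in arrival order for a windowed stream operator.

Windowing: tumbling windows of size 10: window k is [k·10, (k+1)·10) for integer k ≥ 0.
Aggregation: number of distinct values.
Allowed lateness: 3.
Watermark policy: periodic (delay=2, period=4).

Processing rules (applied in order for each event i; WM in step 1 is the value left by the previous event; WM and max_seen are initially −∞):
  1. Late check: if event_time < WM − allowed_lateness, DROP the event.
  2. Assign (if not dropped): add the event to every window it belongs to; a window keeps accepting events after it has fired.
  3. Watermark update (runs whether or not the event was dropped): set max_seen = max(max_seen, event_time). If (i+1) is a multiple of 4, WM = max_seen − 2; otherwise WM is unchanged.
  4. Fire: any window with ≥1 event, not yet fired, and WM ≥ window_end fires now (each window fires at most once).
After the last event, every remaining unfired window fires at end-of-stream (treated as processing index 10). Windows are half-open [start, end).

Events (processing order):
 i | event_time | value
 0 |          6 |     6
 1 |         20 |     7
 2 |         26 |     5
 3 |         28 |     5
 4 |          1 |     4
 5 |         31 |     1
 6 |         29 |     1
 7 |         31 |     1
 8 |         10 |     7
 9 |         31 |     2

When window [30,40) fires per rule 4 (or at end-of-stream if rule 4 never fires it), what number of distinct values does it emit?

2

i=0 t=6 v=6: → [0,10); WM=−∞
i=1 t=20 v=7: → [20,30); WM=−∞
i=2 t=26 v=5: → [20,30); WM=−∞
i=3 t=28 v=5: → [20,30); WM=26; [0,10) fires=1
i=4 t=1 v=4: DROP (t<26-3); WM=26
i=5 t=31 v=1: → [30,40); WM=26
i=6 t=29 v=1: → [20,30); WM=26
i=7 t=31 v=1: → [30,40); WM=29
i=8 t=10 v=7: DROP (t<29-3); WM=29
i=9 t=31 v=2: → [30,40); WM=29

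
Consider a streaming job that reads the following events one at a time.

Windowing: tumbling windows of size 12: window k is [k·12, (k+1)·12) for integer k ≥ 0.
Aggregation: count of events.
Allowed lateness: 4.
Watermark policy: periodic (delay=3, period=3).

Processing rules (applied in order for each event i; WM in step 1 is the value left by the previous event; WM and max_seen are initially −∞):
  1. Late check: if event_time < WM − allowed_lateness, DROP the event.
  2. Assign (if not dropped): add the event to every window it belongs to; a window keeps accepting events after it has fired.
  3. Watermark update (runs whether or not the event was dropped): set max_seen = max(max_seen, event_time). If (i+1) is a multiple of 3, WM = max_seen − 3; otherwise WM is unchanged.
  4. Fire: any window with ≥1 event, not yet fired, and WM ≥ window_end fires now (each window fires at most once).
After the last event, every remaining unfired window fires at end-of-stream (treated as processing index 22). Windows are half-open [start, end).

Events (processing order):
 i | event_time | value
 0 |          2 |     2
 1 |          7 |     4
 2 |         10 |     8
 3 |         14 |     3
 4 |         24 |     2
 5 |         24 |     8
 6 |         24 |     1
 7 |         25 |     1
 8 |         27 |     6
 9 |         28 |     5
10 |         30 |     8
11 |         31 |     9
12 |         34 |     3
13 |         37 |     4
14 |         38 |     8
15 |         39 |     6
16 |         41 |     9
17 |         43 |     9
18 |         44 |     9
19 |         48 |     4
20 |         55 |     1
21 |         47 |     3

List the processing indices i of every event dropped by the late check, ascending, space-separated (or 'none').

21

i=0 t=2 v=2: → [0,12); WM=−∞
i=1 t=7 v=4: → [0,12); WM=−∞
i=2 t=10 v=8: → [0,12); WM=7
i=3 t=14 v=3: → [12,24); WM=7
i=4 t=24 v=2: → [24,36); WM=7
i=5 t=24 v=8: → [24,36); WM=21; [0,12) fires=3
i=6 t=24 v=1: → [24,36); WM=21
i=7 t=25 v=1: → [24,36); WM=21
i=8 t=27 v=6: → [24,36); WM=24; [12,24) fires=1
i=9 t=28 v=5: → [24,36); WM=24
i=10 t=30 v=8: → [24,36); WM=24
i=11 t=31 v=9: → [24,36); WM=28
i=12 t=34 v=3: → [24,36); WM=28
i=13 t=37 v=4: → [36,48); WM=28
i=14 t=38 v=8: → [36,48); WM=35
i=15 t=39 v=6: → [36,48); WM=35
i=16 t=41 v=9: → [36,48); WM=35
i=17 t=43 v=9: → [36,48); WM=40; [24,36) fires=9
i=18 t=44 v=9: → [36,48); WM=40
i=19 t=48 v=4: → [48,60); WM=40
i=20 t=55 v=1: → [48,60); WM=52; [36,48) fires=6
i=21 t=47 v=3: DROP (t<52-4); WM=52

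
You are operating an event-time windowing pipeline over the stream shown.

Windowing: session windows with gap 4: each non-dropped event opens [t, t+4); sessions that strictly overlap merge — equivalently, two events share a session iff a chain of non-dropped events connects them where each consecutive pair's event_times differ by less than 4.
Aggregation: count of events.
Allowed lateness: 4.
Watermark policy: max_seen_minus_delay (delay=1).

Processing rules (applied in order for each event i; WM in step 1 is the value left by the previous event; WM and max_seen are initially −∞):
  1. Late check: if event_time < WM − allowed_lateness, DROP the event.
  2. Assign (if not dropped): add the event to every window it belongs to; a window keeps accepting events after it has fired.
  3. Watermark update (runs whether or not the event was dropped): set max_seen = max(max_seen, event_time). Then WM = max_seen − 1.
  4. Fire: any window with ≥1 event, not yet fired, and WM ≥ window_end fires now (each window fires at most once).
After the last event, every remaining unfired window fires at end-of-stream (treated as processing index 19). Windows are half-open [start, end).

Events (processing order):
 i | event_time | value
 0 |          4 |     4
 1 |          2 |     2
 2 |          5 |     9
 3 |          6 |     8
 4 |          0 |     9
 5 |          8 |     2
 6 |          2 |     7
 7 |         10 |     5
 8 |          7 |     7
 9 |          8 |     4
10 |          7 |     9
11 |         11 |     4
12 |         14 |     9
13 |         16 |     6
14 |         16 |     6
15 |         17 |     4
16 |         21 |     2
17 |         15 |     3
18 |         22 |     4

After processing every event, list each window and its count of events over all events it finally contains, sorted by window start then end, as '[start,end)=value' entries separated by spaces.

i=0 t=4 v=4: → [4,8); WM=3
i=1 t=2 v=2: → [2,8); WM=3
i=2 t=5 v=9: → [2,9); WM=4
i=3 t=6 v=8: → [2,10); WM=5
i=4 t=0 v=9: DROP (t<5-4); WM=5
i=5 t=8 v=2: → [2,12); WM=7
i=6 t=2 v=7: DROP (t<7-4); WM=7
i=7 t=10 v=5: → [2,14); WM=9
i=8 t=7 v=7: → [2,14); WM=9
i=9 t=8 v=4: → [2,14); WM=9
i=10 t=7 v=9: → [2,14); WM=9
i=11 t=11 v=4: → [2,15); WM=10
i=12 t=14 v=9: → [2,18); WM=13
i=13 t=16 v=6: → [2,20); WM=15
i=14 t=16 v=6: → [2,20); WM=15
i=15 t=17 v=4: → [2,21); WM=16
i=16 t=21 v=2: → [21,25); WM=20
i=17 t=15 v=3: DROP (t<20-4); WM=20
i=18 t=22 v=4: → [21,26); WM=21

[2,21)=14 [21,26)=2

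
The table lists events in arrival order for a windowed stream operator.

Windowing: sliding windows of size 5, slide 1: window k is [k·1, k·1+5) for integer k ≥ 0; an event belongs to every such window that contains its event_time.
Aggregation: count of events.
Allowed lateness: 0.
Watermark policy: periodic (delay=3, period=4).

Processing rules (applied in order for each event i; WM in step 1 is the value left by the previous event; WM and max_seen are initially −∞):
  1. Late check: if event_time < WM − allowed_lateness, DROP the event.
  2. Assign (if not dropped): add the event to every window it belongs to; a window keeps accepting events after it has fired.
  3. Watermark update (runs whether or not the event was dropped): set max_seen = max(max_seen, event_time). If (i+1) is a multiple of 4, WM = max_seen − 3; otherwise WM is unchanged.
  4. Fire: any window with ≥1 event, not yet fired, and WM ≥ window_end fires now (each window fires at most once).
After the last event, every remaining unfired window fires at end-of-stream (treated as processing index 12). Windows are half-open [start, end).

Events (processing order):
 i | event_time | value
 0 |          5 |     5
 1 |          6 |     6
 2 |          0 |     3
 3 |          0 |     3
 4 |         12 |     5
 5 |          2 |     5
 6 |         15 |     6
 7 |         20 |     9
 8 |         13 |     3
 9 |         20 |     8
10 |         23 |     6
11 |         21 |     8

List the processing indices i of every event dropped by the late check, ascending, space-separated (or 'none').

5 8

i=0 t=5 v=5: → [5,10),[4,9),[3,8),[2,7),[1,6); WM=−∞
i=1 t=6 v=6: → [6,11),[5,10),[4,9),[3,8),[2,7); WM=−∞
i=2 t=0 v=3: → [0,5); WM=−∞
i=3 t=0 v=3: → [0,5); WM=3
i=4 t=12 v=5: → [12,17),[11,16),[10,15),[9,14),[8,13); WM=3
i=5 t=2 v=5: DROP (t<3-0); WM=3
i=6 t=15 v=6: → [15,20),[14,19),[13,18),[12,17),[11,16); WM=3
i=7 t=20 v=9: → [20,25),[19,24),[18,23),[17,22),[16,21); WM=17; [0,5) fires=2 [1,6) fires=1 [2,7) fires=2 [3,8) fires=2 [4,9) fires=2 [5,10) fires=2 [6,11) fires=1 [8,13) fires=1 [9,14) fires=1 [10,15) fires=1 [11,16) fires=2 [12,17) fires=2
i=8 t=13 v=3: DROP (t<17-0); WM=17
i=9 t=20 v=8: → [20,25),[19,24),[18,23),[17,22),[16,21); WM=17
i=10 t=23 v=6: → [23,28),[22,27),[21,26),[20,25),[19,24); WM=17
i=11 t=21 v=8: → [21,26),[20,25),[19,24),[18,23),[17,22); WM=20; [13,18) fires=1 [14,19) fires=1 [15,20) fires=1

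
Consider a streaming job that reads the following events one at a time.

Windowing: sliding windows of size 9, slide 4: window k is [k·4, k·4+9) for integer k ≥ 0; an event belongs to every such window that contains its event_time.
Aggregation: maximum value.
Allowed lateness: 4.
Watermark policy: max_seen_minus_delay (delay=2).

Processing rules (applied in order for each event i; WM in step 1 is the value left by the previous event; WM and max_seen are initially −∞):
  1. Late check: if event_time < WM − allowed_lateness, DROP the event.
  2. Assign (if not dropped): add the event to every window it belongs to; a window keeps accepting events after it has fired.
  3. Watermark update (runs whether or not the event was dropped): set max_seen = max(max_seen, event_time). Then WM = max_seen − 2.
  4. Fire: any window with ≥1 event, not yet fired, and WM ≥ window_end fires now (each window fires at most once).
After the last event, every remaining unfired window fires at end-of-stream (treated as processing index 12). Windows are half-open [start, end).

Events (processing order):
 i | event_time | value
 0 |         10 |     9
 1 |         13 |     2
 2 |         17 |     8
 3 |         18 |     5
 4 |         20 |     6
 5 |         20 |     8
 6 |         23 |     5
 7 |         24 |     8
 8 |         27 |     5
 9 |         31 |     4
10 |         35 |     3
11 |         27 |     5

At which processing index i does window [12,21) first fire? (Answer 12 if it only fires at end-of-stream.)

i=0 t=10 v=9: → [8,17),[4,13); WM=8
i=1 t=13 v=2: → [12,21),[8,17); WM=11
i=2 t=17 v=8: → [16,25),[12,21); WM=15; [4,13) fires=9
i=3 t=18 v=5: → [16,25),[12,21); WM=16
i=4 t=20 v=6: → [20,29),[16,25),[12,21); WM=18; [8,17) fires=9
i=5 t=20 v=8: → [20,29),[16,25),[12,21); WM=18
i=6 t=23 v=5: → [20,29),[16,25); WM=21; [12,21) fires=8
i=7 t=24 v=8: → [24,33),[20,29),[16,25); WM=22
i=8 t=27 v=5: → [24,33),[20,29); WM=25; [16,25) fires=8
i=9 t=31 v=4: → [28,37),[24,33); WM=29; [20,29) fires=8
i=10 t=35 v=3: → [32,41),[28,37); WM=33; [24,33) fires=8
i=11 t=27 v=5: DROP (t<33-4); WM=33

6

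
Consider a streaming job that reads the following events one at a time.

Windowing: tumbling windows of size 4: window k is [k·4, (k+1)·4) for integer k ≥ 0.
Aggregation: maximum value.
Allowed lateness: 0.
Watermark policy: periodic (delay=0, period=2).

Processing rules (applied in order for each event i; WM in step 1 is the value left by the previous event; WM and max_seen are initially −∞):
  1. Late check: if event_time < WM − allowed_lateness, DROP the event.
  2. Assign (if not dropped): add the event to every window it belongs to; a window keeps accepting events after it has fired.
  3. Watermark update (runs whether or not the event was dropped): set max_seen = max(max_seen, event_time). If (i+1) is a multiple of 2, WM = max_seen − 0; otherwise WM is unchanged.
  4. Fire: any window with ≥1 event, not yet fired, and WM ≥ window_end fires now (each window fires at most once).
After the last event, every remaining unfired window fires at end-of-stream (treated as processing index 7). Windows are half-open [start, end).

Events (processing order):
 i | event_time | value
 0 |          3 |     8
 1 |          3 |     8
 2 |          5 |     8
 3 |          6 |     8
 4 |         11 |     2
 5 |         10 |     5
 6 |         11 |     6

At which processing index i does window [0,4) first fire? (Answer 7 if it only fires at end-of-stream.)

i=0 t=3 v=8: → [0,4); WM=−∞
i=1 t=3 v=8: → [0,4); WM=3
i=2 t=5 v=8: → [4,8); WM=3
i=3 t=6 v=8: → [4,8); WM=6; [0,4) fires=8
i=4 t=11 v=2: → [8,12); WM=6
i=5 t=10 v=5: → [8,12); WM=11; [4,8) fires=8
i=6 t=11 v=6: → [8,12); WM=11

3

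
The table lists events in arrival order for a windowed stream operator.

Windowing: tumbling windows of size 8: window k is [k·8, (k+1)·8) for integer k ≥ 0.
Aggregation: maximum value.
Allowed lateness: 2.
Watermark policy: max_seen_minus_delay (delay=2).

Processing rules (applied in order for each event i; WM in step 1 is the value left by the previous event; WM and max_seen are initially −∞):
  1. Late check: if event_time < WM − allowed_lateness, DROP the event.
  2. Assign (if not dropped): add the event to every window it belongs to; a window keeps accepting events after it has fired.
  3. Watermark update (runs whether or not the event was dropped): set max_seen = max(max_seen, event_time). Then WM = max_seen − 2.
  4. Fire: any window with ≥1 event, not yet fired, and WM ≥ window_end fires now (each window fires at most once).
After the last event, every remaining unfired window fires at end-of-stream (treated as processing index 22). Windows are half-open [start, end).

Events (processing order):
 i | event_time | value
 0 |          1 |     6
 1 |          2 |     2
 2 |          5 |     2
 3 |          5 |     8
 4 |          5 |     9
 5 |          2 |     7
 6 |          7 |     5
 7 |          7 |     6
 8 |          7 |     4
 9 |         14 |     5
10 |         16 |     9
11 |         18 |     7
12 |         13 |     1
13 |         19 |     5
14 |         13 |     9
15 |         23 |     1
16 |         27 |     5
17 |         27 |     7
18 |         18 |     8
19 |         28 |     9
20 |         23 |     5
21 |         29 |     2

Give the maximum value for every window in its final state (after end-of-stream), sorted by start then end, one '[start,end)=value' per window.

i=0 t=1 v=6: → [0,8); WM=-1
i=1 t=2 v=2: → [0,8); WM=0
i=2 t=5 v=2: → [0,8); WM=3
i=3 t=5 v=8: → [0,8); WM=3
i=4 t=5 v=9: → [0,8); WM=3
i=5 t=2 v=7: → [0,8); WM=3
i=6 t=7 v=5: → [0,8); WM=5
i=7 t=7 v=6: → [0,8); WM=5
i=8 t=7 v=4: → [0,8); WM=5
i=9 t=14 v=5: → [8,16); WM=12; [0,8) fires=9
i=10 t=16 v=9: → [16,24); WM=14
i=11 t=18 v=7: → [16,24); WM=16; [8,16) fires=5
i=12 t=13 v=1: DROP (t<16-2); WM=16
i=13 t=19 v=5: → [16,24); WM=17
i=14 t=13 v=9: DROP (t<17-2); WM=17
i=15 t=23 v=1: → [16,24); WM=21
i=16 t=27 v=5: → [24,32); WM=25; [16,24) fires=9
i=17 t=27 v=7: → [24,32); WM=25
i=18 t=18 v=8: DROP (t<25-2); WM=25
i=19 t=28 v=9: → [24,32); WM=26
i=20 t=23 v=5: DROP (t<26-2); WM=26
i=21 t=29 v=2: → [24,32); WM=27

[0,8)=9 [8,16)=5 [16,24)=9 [24,32)=9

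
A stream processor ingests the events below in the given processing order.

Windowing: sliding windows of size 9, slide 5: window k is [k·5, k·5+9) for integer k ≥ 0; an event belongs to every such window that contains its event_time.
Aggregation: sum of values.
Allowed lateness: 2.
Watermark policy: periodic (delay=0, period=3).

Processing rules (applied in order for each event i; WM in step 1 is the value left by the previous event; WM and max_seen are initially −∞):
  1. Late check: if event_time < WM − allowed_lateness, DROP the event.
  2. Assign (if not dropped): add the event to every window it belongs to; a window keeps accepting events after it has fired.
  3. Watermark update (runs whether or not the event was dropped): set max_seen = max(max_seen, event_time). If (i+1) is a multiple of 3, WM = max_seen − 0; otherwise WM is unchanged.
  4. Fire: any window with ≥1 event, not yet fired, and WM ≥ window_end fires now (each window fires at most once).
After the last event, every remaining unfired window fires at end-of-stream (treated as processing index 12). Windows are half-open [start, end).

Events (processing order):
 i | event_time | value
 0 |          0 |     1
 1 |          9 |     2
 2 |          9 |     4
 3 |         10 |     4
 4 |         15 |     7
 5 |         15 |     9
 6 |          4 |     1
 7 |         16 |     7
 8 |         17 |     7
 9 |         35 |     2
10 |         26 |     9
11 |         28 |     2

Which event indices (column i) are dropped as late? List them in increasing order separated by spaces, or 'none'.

6

i=0 t=0 v=1: → [0,9); WM=−∞
i=1 t=9 v=2: → [5,14); WM=−∞
i=2 t=9 v=4: → [5,14); WM=9; [0,9) fires=1
i=3 t=10 v=4: → [10,19),[5,14); WM=9
i=4 t=15 v=7: → [15,24),[10,19); WM=9
i=5 t=15 v=9: → [15,24),[10,19); WM=15; [5,14) fires=10
i=6 t=4 v=1: DROP (t<15-2); WM=15
i=7 t=16 v=7: → [15,24),[10,19); WM=15
i=8 t=17 v=7: → [15,24),[10,19); WM=17
i=9 t=35 v=2: → [35,44),[30,39); WM=17
i=10 t=26 v=9: → [25,34),[20,29); WM=17
i=11 t=28 v=2: → [25,34),[20,29); WM=35; [10,19) fires=34 [15,24) fires=30 [20,29) fires=11 [25,34) fires=11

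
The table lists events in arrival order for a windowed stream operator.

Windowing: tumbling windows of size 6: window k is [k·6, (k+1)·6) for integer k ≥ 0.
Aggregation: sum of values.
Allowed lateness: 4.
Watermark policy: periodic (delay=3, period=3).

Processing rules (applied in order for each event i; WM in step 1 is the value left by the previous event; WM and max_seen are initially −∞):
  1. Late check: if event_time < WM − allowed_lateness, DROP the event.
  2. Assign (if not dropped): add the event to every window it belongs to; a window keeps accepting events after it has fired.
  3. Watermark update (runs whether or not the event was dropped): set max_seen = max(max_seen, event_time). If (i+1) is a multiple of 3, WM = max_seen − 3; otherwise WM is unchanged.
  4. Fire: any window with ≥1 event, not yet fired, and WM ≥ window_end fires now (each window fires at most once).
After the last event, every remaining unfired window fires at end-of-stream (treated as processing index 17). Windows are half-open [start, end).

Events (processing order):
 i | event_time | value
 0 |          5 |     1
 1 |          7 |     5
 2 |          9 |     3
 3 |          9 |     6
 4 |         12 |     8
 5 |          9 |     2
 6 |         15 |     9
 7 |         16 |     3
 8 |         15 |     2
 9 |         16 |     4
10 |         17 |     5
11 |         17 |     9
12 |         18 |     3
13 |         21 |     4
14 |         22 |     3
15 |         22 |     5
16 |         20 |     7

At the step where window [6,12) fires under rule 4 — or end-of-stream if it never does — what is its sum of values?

i=0 t=5 v=1: → [0,6); WM=−∞
i=1 t=7 v=5: → [6,12); WM=−∞
i=2 t=9 v=3: → [6,12); WM=6; [0,6) fires=1
i=3 t=9 v=6: → [6,12); WM=6
i=4 t=12 v=8: → [12,18); WM=6
i=5 t=9 v=2: → [6,12); WM=9
i=6 t=15 v=9: → [12,18); WM=9
i=7 t=16 v=3: → [12,18); WM=9
i=8 t=15 v=2: → [12,18); WM=13; [6,12) fires=16
i=9 t=16 v=4: → [12,18); WM=13
i=10 t=17 v=5: → [12,18); WM=13
i=11 t=17 v=9: → [12,18); WM=14
i=12 t=18 v=3: → [18,24); WM=14
i=13 t=21 v=4: → [18,24); WM=14
i=14 t=22 v=3: → [18,24); WM=19; [12,18) fires=40
i=15 t=22 v=5: → [18,24); WM=19
i=16 t=20 v=7: → [18,24); WM=19

16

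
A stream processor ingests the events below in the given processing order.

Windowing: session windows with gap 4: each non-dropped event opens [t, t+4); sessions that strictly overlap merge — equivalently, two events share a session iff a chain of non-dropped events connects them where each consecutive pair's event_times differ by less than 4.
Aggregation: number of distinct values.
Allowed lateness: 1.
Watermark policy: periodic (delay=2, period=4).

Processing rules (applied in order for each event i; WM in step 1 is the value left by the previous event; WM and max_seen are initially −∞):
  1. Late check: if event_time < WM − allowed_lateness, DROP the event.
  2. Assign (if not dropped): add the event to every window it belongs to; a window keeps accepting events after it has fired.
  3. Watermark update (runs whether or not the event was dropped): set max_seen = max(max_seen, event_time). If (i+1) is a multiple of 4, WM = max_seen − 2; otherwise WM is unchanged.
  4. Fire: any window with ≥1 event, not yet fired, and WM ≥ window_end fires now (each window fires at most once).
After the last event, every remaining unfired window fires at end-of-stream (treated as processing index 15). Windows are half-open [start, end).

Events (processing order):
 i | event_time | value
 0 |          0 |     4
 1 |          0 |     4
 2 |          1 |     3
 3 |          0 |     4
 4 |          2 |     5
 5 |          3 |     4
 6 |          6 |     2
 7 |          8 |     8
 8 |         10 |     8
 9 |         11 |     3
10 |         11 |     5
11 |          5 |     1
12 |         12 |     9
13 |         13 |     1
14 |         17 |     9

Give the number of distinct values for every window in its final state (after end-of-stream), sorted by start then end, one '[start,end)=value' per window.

i=0 t=0 v=4: → [0,4); WM=−∞
i=1 t=0 v=4: → [0,4); WM=−∞
i=2 t=1 v=3: → [0,5); WM=−∞
i=3 t=0 v=4: → [0,5); WM=-1
i=4 t=2 v=5: → [0,6); WM=-1
i=5 t=3 v=4: → [0,7); WM=-1
i=6 t=6 v=2: → [0,10); WM=-1
i=7 t=8 v=8: → [0,12); WM=6
i=8 t=10 v=8: → [0,14); WM=6
i=9 t=11 v=3: → [0,15); WM=6
i=10 t=11 v=5: → [0,15); WM=6
i=11 t=5 v=1: → [0,15); WM=9
i=12 t=12 v=9: → [0,16); WM=9
i=13 t=13 v=1: → [0,17); WM=9
i=14 t=17 v=9: → [17,21); WM=9

[0,17)=7 [17,21)=1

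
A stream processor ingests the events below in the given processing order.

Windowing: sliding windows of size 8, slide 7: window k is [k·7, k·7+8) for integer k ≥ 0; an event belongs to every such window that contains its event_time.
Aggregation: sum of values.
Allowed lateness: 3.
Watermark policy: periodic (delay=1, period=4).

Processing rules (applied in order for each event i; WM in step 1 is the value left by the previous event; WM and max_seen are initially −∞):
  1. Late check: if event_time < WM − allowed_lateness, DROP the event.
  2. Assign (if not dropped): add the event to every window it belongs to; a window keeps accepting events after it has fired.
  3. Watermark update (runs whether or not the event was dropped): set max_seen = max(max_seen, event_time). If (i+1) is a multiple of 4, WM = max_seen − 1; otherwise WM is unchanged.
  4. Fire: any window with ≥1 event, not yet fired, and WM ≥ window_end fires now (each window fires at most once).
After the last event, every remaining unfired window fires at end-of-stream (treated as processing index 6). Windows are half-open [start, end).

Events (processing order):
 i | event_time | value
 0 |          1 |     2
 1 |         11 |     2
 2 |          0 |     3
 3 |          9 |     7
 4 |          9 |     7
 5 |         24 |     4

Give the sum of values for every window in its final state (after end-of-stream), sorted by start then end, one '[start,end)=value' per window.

i=0 t=1 v=2: → [0,8); WM=−∞
i=1 t=11 v=2: → [7,15); WM=−∞
i=2 t=0 v=3: → [0,8); WM=−∞
i=3 t=9 v=7: → [7,15); WM=10; [0,8) fires=5
i=4 t=9 v=7: → [7,15); WM=10
i=5 t=24 v=4: → [21,29); WM=10

[0,8)=5 [7,15)=16 [21,29)=4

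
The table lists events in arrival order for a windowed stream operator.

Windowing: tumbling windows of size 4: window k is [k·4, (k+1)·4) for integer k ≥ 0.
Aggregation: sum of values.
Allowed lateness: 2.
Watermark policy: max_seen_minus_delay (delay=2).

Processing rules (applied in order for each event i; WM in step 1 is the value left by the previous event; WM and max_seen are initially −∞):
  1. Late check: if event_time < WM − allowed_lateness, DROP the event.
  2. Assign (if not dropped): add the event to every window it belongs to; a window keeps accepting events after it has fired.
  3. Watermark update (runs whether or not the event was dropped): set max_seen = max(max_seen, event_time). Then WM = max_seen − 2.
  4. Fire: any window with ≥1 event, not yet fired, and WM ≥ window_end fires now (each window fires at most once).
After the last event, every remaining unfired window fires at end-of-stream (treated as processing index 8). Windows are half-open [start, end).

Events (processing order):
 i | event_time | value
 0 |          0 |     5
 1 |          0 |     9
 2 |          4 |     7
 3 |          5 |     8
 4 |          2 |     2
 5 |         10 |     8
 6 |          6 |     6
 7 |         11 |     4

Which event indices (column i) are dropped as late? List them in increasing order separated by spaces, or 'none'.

i=0 t=0 v=5: → [0,4); WM=-2
i=1 t=0 v=9: → [0,4); WM=-2
i=2 t=4 v=7: → [4,8); WM=2
i=3 t=5 v=8: → [4,8); WM=3
i=4 t=2 v=2: → [0,4); WM=3
i=5 t=10 v=8: → [8,12); WM=8; [0,4) fires=16 [4,8) fires=15
i=6 t=6 v=6: → [4,8); WM=8
i=7 t=11 v=4: → [8,12); WM=9

none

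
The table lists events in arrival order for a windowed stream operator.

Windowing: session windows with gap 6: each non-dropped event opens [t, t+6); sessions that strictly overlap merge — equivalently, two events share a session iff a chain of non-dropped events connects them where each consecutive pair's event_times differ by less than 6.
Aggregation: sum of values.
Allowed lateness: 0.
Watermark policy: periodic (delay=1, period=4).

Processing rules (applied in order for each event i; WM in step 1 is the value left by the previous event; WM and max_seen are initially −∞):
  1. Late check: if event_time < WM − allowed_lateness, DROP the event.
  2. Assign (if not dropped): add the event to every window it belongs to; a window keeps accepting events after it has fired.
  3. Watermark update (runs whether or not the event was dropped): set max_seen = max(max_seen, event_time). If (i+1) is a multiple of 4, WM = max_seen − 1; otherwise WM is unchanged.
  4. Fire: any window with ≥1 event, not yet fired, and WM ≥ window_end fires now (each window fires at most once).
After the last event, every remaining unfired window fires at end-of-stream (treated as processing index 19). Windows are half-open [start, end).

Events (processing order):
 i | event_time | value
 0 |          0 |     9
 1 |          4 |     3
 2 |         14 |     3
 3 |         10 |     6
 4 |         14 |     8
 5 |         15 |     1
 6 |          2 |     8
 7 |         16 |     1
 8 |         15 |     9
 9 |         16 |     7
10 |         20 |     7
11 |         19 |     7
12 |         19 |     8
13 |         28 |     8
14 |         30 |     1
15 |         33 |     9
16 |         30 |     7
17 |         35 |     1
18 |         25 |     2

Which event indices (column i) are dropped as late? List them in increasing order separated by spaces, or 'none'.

i=0 t=0 v=9: → [0,6); WM=−∞
i=1 t=4 v=3: → [0,10); WM=−∞
i=2 t=14 v=3: → [14,20); WM=−∞
i=3 t=10 v=6: → [10,20); WM=13
i=4 t=14 v=8: → [10,20); WM=13
i=5 t=15 v=1: → [10,21); WM=13
i=6 t=2 v=8: DROP (t<13-0); WM=13
i=7 t=16 v=1: → [10,22); WM=15
i=8 t=15 v=9: → [10,22); WM=15
i=9 t=16 v=7: → [10,22); WM=15
i=10 t=20 v=7: → [10,26); WM=15
i=11 t=19 v=7: → [10,26); WM=19
i=12 t=19 v=8: → [10,26); WM=19
i=13 t=28 v=8: → [28,34); WM=19
i=14 t=30 v=1: → [28,36); WM=19
i=15 t=33 v=9: → [28,39); WM=32
i=16 t=30 v=7: DROP (t<32-0); WM=32
i=17 t=35 v=1: → [28,41); WM=32
i=18 t=25 v=2: DROP (t<32-0); WM=32

6 16 18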